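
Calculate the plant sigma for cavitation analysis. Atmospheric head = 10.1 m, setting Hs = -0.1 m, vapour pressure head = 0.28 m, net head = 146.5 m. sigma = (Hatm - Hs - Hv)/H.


sigma = (10.1 - (-0.1) - 0.28) / 146.5 = 0.0677


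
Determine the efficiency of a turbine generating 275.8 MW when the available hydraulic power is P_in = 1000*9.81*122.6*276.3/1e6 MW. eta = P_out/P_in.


P_in = 1000 * 9.81 * 122.6 * 276.3 / 1e6 = 332.3077 MW
eta = 275.8 / 332.3077 = 0.8300


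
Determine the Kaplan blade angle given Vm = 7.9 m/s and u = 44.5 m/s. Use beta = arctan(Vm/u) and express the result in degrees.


beta = arctan(7.9 / 44.5) = 10.0667 degrees


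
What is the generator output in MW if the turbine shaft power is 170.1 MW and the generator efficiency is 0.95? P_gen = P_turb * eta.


P_gen = 170.1 * 0.95 = 161.5950 MW


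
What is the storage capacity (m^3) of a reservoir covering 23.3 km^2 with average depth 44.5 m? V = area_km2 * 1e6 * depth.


V = 23.3 * 1e6 * 44.5 = 1.0368e+09 m^3


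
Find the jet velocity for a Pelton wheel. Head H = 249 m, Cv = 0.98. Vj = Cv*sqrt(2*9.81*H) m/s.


Vj = 0.98 * sqrt(2*9.81*249) = 68.4976 m/s


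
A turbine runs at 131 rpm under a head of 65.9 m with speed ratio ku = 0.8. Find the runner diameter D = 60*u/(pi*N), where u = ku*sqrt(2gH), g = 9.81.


u = 0.8 * sqrt(2*9.81*65.9) = 28.7662 m/s
D = 60 * 28.7662 / (pi * 131) = 4.1938 m


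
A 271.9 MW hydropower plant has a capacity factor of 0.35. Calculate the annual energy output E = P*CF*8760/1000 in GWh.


E = 271.9 * 0.35 * 8760 / 1000 = 833.6454 GWh


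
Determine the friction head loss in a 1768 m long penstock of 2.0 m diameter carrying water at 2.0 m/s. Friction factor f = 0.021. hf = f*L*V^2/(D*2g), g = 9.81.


hf = 0.021 * 1768 * 2.0^2 / (2.0 * 2 * 9.81) = 3.7847 m


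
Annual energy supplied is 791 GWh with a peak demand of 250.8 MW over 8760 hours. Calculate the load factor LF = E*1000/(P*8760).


LF = 791 * 1000 / (250.8 * 8760) = 0.3600


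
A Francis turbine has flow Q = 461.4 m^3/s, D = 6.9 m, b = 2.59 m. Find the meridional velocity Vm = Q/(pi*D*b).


Vm = 461.4 / (pi * 6.9 * 2.59) = 8.2182 m/s


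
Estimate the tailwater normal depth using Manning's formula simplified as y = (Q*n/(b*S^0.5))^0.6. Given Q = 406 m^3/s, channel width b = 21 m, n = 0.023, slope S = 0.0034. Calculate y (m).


y = (406 * 0.023 / (21 * 0.0034^0.5))^0.6 = 3.3836 m


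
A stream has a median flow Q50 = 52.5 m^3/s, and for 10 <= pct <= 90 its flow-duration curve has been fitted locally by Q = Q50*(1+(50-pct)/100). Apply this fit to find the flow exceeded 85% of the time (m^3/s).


Q = 52.5 * (1 + (50 - 85)/100) = 34.1250 m^3/s


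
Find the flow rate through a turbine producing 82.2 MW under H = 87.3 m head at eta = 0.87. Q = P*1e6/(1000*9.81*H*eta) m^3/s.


Q = 82.2 * 1e6 / (1000 * 9.81 * 87.3 * 0.87) = 110.3238 m^3/s


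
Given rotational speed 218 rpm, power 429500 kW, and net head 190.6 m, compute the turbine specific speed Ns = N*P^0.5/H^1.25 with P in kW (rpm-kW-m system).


Ns = 218 * 429500^0.5 / 190.6^1.25 = 201.7365


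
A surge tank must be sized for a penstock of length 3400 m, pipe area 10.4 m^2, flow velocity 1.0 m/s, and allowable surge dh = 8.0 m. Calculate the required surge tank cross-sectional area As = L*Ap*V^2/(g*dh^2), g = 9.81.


As = 3400 * 10.4 * 1.0^2 / (9.81 * 8.0^2) = 56.3201 m^2


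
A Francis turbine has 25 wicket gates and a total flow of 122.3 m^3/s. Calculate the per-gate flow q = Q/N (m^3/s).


q = 122.3 / 25 = 4.8920 m^3/s


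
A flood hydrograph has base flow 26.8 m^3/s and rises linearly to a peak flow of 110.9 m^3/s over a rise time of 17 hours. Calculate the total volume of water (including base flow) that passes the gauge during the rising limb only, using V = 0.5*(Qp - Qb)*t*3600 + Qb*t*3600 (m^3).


V = 0.5*(110.9 - 26.8)*17*3600 + 26.8*17*3600 = 4.2136e+06 m^3


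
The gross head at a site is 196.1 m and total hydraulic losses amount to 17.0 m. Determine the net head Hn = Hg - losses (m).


Hn = 196.1 - 17.0 = 179.1000 m


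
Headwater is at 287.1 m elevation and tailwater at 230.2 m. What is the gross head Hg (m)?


Hg = 287.1 - 230.2 = 56.9000 m


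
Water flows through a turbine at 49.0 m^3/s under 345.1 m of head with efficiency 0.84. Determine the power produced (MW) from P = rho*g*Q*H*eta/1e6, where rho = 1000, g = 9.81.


P = 1000 * 9.81 * 49.0 * 345.1 * 0.84 / 1e6 = 139.3443 MW


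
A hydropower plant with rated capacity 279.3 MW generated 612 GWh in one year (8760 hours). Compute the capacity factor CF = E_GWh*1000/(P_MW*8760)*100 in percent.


CF = 612 * 1000 / (279.3 * 8760) * 100 = 25.0136 %


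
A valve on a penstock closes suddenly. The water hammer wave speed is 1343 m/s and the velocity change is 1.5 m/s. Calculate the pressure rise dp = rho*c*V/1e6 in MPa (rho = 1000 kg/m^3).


dp = 1000 * 1343 * 1.5 / 1e6 = 2.0145 MPa


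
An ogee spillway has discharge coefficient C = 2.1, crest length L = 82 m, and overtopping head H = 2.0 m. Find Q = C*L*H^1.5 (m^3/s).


Q = 2.1 * 82 * 2.0^1.5 = 487.0552 m^3/s


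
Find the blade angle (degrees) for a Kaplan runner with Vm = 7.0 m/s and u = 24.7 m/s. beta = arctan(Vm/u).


beta = arctan(7.0 / 24.7) = 15.8228 degrees


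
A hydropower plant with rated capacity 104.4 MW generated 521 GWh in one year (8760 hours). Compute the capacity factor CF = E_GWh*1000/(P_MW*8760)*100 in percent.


CF = 521 * 1000 / (104.4 * 8760) * 100 = 56.9683 %


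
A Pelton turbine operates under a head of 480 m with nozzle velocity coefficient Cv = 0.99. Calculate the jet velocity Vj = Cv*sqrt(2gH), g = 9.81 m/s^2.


Vj = 0.99 * sqrt(2*9.81*480) = 96.0739 m/s


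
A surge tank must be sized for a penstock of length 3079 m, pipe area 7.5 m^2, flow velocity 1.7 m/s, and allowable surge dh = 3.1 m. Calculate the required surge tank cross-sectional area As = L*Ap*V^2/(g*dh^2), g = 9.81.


As = 3079 * 7.5 * 1.7^2 / (9.81 * 3.1^2) = 707.9073 m^2


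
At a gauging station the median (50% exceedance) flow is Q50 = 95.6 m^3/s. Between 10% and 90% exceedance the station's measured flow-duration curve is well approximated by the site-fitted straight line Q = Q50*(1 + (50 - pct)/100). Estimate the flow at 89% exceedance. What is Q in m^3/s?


Q = 95.6 * (1 + (50 - 89)/100) = 58.3160 m^3/s


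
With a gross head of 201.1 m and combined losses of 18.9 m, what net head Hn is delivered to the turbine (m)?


Hn = 201.1 - 18.9 = 182.2000 m


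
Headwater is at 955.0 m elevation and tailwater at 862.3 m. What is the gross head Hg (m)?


Hg = 955.0 - 862.3 = 92.7000 m


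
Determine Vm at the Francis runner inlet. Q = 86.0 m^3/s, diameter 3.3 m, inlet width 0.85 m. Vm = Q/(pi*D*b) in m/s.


Vm = 86.0 / (pi * 3.3 * 0.85) = 9.7592 m/s


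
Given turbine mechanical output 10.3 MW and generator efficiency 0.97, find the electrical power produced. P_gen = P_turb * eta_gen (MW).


P_gen = 10.3 * 0.97 = 9.9910 MW


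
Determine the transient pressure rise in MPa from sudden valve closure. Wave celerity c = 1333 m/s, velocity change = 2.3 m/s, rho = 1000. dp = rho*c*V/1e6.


dp = 1000 * 1333 * 2.3 / 1e6 = 3.0659 MPa


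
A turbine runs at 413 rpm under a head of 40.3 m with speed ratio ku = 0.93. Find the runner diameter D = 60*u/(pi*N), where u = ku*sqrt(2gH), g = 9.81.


u = 0.93 * sqrt(2*9.81*40.3) = 26.1508 m/s
D = 60 * 26.1508 / (pi * 413) = 1.2093 m


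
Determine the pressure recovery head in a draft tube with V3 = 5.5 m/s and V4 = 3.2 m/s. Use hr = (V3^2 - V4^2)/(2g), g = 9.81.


hr = (5.5^2 - 3.2^2) / (2*9.81) = 1.0199 m


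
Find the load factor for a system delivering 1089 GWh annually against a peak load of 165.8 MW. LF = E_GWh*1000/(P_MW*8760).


LF = 1089 * 1000 / (165.8 * 8760) = 0.7498


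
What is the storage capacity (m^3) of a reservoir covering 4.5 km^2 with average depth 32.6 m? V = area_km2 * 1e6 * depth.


V = 4.5 * 1e6 * 32.6 = 1.4670e+08 m^3


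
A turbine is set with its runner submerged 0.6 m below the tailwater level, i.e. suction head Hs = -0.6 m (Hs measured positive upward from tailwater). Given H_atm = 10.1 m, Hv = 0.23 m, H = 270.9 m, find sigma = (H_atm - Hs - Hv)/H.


sigma = (10.1 - (-0.6) - 0.23) / 270.9 = 0.0386


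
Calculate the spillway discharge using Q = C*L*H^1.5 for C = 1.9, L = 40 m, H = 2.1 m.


Q = 1.9 * 40 * 2.1^1.5 = 231.2824 m^3/s


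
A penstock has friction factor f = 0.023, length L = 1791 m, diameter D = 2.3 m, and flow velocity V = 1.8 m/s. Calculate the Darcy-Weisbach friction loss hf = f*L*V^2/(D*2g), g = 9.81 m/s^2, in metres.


hf = 0.023 * 1791 * 1.8^2 / (2.3 * 2 * 9.81) = 2.9576 m


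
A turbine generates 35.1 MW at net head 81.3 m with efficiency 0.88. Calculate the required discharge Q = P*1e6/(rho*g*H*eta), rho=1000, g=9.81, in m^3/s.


Q = 35.1 * 1e6 / (1000 * 9.81 * 81.3 * 0.88) = 50.0109 m^3/s


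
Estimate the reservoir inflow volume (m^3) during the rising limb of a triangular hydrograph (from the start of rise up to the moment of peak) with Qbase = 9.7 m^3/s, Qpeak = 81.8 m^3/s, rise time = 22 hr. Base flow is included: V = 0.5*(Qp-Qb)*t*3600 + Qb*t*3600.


V = 0.5*(81.8 - 9.7)*22*3600 + 9.7*22*3600 = 3.6234e+06 m^3


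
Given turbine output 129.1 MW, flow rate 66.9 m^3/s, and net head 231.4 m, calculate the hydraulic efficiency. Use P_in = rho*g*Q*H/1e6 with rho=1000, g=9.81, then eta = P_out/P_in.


P_in = 1000 * 9.81 * 66.9 * 231.4 / 1e6 = 151.8653 MW
eta = 129.1 / 151.8653 = 0.8501


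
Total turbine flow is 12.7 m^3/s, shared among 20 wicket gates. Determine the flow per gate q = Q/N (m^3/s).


q = 12.7 / 20 = 0.6350 m^3/s


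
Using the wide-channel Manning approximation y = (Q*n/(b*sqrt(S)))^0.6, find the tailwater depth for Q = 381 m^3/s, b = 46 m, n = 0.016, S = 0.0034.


y = (381 * 0.016 / (46 * 0.0034^0.5))^0.6 = 1.6365 m


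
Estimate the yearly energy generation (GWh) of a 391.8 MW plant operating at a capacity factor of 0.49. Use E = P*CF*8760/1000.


E = 391.8 * 0.49 * 8760 / 1000 = 1681.7623 GWh


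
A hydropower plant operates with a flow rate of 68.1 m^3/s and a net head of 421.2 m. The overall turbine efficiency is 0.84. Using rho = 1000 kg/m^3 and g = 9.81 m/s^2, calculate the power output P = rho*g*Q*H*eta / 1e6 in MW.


P = 1000 * 9.81 * 68.1 * 421.2 * 0.84 / 1e6 = 236.3653 MW


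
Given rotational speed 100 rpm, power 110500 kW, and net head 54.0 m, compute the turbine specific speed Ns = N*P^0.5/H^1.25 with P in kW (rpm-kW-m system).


Ns = 100 * 110500^0.5 / 54.0^1.25 = 227.0853


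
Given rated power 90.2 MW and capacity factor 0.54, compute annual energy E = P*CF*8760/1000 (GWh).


E = 90.2 * 0.54 * 8760 / 1000 = 426.6821 GWh


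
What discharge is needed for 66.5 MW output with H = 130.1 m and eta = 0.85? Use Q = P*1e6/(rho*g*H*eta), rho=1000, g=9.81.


Q = 66.5 * 1e6 / (1000 * 9.81 * 130.1 * 0.85) = 61.2994 m^3/s


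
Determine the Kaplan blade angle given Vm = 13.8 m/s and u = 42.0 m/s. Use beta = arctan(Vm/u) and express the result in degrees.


beta = arctan(13.8 / 42.0) = 18.1890 degrees


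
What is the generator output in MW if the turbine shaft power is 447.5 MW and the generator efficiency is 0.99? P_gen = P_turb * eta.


P_gen = 447.5 * 0.99 = 443.0250 MW


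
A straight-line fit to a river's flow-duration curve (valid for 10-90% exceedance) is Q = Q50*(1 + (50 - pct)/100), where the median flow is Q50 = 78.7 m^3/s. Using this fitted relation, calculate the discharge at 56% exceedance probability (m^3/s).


Q = 78.7 * (1 + (50 - 56)/100) = 73.9780 m^3/s


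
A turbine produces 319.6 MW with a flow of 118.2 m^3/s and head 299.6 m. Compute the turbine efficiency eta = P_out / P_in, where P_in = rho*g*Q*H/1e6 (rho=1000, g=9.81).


P_in = 1000 * 9.81 * 118.2 * 299.6 / 1e6 = 347.3988 MW
eta = 319.6 / 347.3988 = 0.9200


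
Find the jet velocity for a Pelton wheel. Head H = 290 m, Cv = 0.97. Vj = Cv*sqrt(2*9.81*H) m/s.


Vj = 0.97 * sqrt(2*9.81*290) = 73.1678 m/s


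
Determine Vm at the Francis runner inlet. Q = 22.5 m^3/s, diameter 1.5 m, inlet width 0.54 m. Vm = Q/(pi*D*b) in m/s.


Vm = 22.5 / (pi * 1.5 * 0.54) = 8.8419 m/s


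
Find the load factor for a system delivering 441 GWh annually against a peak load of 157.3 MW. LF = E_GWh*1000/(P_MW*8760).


LF = 441 * 1000 / (157.3 * 8760) = 0.3200


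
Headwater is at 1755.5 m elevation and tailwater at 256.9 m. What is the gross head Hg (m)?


Hg = 1755.5 - 256.9 = 1498.6000 m


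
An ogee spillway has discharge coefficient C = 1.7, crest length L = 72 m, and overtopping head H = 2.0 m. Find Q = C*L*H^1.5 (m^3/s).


Q = 1.7 * 72 * 2.0^1.5 = 346.1995 m^3/s


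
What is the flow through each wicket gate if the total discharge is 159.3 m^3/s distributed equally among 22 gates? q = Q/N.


q = 159.3 / 22 = 7.2409 m^3/s


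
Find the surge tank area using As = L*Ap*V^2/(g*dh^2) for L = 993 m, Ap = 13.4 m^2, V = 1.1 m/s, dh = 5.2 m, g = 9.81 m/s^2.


As = 993 * 13.4 * 1.1^2 / (9.81 * 5.2^2) = 60.6965 m^2


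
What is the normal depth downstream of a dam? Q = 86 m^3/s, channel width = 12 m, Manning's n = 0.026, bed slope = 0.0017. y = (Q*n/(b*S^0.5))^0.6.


y = (86 * 0.026 / (12 * 0.0017^0.5))^0.6 = 2.4719 m


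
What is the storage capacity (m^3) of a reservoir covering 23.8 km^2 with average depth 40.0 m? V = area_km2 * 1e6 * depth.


V = 23.8 * 1e6 * 40.0 = 9.5200e+08 m^3


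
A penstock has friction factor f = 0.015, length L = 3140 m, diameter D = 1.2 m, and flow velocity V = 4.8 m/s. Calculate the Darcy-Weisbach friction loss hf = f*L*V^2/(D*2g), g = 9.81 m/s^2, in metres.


hf = 0.015 * 3140 * 4.8^2 / (1.2 * 2 * 9.81) = 46.0917 m


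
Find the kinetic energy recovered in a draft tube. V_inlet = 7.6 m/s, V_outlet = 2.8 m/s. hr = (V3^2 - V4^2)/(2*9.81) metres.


hr = (7.6^2 - 2.8^2) / (2*9.81) = 2.5443 m


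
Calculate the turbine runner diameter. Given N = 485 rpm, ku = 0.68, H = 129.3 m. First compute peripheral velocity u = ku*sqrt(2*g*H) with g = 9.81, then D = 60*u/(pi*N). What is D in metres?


u = 0.68 * sqrt(2*9.81*129.3) = 34.2498 m/s
D = 60 * 34.2498 / (pi * 485) = 1.3487 m


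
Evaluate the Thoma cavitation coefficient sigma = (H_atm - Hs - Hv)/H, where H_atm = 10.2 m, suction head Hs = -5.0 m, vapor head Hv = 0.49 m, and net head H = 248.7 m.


sigma = (10.2 - (-5.0) - 0.49) / 248.7 = 0.0591


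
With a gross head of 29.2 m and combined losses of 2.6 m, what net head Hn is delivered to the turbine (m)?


Hn = 29.2 - 2.6 = 26.6000 m


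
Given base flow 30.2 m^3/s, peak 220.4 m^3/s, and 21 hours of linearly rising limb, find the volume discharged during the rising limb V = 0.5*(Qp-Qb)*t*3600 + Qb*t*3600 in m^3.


V = 0.5*(220.4 - 30.2)*21*3600 + 30.2*21*3600 = 9.4727e+06 m^3


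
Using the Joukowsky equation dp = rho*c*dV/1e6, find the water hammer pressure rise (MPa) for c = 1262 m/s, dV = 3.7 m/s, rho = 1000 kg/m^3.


dp = 1000 * 1262 * 3.7 / 1e6 = 4.6694 MPa


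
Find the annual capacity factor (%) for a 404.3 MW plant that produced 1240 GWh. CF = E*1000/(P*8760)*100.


CF = 1240 * 1000 / (404.3 * 8760) * 100 = 35.0118 %


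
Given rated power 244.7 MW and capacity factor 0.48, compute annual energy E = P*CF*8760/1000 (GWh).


E = 244.7 * 0.48 * 8760 / 1000 = 1028.9146 GWh


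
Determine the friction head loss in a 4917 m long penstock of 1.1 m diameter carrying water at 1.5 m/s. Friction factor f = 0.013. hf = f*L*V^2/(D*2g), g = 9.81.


hf = 0.013 * 4917 * 1.5^2 / (1.1 * 2 * 9.81) = 6.6640 m


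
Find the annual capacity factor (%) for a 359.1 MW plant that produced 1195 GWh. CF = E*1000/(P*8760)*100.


CF = 1195 * 1000 / (359.1 * 8760) * 100 = 37.9882 %


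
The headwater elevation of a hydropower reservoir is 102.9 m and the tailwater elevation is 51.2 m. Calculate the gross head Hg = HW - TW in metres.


Hg = 102.9 - 51.2 = 51.7000 m


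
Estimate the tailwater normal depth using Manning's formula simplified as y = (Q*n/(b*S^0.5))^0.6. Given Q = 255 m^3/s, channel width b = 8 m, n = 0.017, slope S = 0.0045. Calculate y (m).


y = (255 * 0.017 / (8 * 0.0045^0.5))^0.6 = 3.5025 m


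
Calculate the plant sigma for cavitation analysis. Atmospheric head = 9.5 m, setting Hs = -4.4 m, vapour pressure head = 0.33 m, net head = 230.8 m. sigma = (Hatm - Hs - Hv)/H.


sigma = (9.5 - (-4.4) - 0.33) / 230.8 = 0.0588


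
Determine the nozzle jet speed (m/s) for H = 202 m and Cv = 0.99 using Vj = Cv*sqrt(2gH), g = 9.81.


Vj = 0.99 * sqrt(2*9.81*202) = 62.3247 m/s


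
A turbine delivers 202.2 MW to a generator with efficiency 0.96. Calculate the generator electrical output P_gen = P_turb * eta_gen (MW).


P_gen = 202.2 * 0.96 = 194.1120 MW


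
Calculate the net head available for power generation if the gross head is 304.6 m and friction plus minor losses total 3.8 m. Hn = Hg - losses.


Hn = 304.6 - 3.8 = 300.8000 m


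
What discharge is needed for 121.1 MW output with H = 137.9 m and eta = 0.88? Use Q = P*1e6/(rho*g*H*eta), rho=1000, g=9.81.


Q = 121.1 * 1e6 / (1000 * 9.81 * 137.9 * 0.88) = 101.7251 m^3/s


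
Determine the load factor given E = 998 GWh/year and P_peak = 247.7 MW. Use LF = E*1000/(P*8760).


LF = 998 * 1000 / (247.7 * 8760) = 0.4599


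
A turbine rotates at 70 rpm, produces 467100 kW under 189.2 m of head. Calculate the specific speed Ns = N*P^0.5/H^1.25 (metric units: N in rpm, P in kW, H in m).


Ns = 70 * 467100^0.5 / 189.2^1.25 = 68.1791


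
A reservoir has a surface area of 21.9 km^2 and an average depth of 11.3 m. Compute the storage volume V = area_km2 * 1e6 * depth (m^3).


V = 21.9 * 1e6 * 11.3 = 2.4747e+08 m^3


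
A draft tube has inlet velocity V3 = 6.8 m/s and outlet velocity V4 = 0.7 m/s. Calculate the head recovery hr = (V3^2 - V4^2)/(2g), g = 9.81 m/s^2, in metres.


hr = (6.8^2 - 0.7^2) / (2*9.81) = 2.3318 m


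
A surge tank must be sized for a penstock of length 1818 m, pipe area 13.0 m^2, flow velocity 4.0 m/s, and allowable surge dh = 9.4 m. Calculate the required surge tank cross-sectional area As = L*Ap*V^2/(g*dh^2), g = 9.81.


As = 1818 * 13.0 * 4.0^2 / (9.81 * 9.4^2) = 436.2470 m^2


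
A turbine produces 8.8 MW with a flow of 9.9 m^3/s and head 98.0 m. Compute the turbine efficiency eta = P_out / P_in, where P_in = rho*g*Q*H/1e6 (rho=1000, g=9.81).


P_in = 1000 * 9.81 * 9.9 * 98.0 / 1e6 = 9.5177 MW
eta = 8.8 / 9.5177 = 0.9246


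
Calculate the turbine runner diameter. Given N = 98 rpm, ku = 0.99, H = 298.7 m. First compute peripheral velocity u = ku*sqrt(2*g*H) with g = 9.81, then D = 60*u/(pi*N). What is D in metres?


u = 0.99 * sqrt(2*9.81*298.7) = 75.7883 m/s
D = 60 * 75.7883 / (pi * 98) = 14.7699 m


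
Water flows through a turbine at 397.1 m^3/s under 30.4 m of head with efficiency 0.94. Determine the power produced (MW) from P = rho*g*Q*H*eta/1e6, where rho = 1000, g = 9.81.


P = 1000 * 9.81 * 397.1 * 30.4 * 0.94 / 1e6 = 111.3193 MW


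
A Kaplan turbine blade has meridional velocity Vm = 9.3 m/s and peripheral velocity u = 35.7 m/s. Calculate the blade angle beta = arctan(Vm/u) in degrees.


beta = arctan(9.3 / 35.7) = 14.6013 degrees


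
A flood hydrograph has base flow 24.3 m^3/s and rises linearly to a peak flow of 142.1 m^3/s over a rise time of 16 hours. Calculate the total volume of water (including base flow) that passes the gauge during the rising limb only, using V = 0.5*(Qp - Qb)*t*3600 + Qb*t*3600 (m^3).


V = 0.5*(142.1 - 24.3)*16*3600 + 24.3*16*3600 = 4.7923e+06 m^3


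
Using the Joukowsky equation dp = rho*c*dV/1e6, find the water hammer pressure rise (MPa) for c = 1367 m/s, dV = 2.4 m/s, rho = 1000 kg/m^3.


dp = 1000 * 1367 * 2.4 / 1e6 = 3.2808 MPa


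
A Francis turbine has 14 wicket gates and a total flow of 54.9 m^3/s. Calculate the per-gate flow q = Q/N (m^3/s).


q = 54.9 / 14 = 3.9214 m^3/s


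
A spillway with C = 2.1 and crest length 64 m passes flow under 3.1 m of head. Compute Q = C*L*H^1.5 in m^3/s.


Q = 2.1 * 64 * 3.1^1.5 = 733.5704 m^3/s


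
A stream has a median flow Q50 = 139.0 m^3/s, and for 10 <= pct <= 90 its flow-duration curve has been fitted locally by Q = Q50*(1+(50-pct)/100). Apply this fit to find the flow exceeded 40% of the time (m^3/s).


Q = 139.0 * (1 + (50 - 40)/100) = 152.9000 m^3/s


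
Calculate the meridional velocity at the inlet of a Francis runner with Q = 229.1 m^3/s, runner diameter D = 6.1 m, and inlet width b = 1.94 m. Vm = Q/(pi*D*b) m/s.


Vm = 229.1 / (pi * 6.1 * 1.94) = 6.1623 m/s


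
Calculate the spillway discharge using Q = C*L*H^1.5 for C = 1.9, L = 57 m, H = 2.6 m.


Q = 1.9 * 57 * 2.6^1.5 = 454.0341 m^3/s


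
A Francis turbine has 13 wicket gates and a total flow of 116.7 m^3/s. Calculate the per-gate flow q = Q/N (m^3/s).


q = 116.7 / 13 = 8.9769 m^3/s


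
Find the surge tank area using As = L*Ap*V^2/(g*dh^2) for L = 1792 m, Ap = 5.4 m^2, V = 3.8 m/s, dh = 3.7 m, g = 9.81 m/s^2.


As = 1792 * 5.4 * 3.8^2 / (9.81 * 3.7^2) = 1040.4627 m^2


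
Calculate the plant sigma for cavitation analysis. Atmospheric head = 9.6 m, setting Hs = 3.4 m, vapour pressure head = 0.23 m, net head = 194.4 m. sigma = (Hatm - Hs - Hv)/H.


sigma = (9.6 - 3.4 - 0.23) / 194.4 = 0.0307


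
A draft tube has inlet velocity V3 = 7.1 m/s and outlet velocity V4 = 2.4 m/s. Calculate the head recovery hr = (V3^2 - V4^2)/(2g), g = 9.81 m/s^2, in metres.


hr = (7.1^2 - 2.4^2) / (2*9.81) = 2.2757 m


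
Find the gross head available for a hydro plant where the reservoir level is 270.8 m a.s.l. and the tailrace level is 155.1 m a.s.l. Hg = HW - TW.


Hg = 270.8 - 155.1 = 115.7000 m


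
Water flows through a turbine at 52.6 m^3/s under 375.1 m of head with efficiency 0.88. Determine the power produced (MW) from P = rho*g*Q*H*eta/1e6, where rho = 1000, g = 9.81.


P = 1000 * 9.81 * 52.6 * 375.1 * 0.88 / 1e6 = 170.3274 MW


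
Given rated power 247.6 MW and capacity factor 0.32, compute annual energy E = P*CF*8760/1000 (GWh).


E = 247.6 * 0.32 * 8760 / 1000 = 694.0723 GWh


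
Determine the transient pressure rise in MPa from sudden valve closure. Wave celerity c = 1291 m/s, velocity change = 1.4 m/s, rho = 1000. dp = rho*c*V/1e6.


dp = 1000 * 1291 * 1.4 / 1e6 = 1.8074 MPa


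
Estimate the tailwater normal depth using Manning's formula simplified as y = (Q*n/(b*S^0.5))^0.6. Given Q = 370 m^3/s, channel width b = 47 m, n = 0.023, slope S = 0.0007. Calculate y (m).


y = (370 * 0.023 / (47 * 0.0007^0.5))^0.6 = 3.1708 m


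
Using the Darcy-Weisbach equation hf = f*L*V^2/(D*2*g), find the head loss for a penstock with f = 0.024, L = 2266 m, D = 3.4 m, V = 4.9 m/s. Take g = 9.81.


hf = 0.024 * 2266 * 4.9^2 / (3.4 * 2 * 9.81) = 19.5743 m


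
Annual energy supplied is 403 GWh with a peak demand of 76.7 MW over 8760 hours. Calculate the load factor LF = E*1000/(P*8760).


LF = 403 * 1000 / (76.7 * 8760) = 0.5998


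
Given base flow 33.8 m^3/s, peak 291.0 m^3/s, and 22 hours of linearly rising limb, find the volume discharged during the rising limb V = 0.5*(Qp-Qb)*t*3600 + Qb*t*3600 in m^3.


V = 0.5*(291.0 - 33.8)*22*3600 + 33.8*22*3600 = 1.2862e+07 m^3


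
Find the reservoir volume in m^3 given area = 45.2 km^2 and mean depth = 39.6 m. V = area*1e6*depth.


V = 45.2 * 1e6 * 39.6 = 1.7899e+09 m^3


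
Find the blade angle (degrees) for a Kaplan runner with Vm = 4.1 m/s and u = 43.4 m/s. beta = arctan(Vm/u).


beta = arctan(4.1 / 43.4) = 5.3967 degrees


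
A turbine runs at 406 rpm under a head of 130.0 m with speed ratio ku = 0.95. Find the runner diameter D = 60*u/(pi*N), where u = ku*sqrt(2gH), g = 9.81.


u = 0.95 * sqrt(2*9.81*130.0) = 47.9783 m/s
D = 60 * 47.9783 / (pi * 406) = 2.2569 m


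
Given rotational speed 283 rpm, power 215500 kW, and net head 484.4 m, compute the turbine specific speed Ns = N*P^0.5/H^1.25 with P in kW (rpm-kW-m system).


Ns = 283 * 215500^0.5 / 484.4^1.25 = 57.8103


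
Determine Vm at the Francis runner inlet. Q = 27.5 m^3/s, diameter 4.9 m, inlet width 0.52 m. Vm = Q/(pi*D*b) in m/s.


Vm = 27.5 / (pi * 4.9 * 0.52) = 3.4354 m/s


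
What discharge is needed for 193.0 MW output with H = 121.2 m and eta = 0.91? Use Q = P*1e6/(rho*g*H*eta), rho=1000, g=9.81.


Q = 193.0 * 1e6 / (1000 * 9.81 * 121.2 * 0.91) = 178.3792 m^3/s


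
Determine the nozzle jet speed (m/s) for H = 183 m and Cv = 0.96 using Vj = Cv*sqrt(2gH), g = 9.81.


Vj = 0.96 * sqrt(2*9.81*183) = 57.5236 m/s


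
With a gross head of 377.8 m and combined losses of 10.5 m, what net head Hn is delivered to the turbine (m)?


Hn = 377.8 - 10.5 = 367.3000 m


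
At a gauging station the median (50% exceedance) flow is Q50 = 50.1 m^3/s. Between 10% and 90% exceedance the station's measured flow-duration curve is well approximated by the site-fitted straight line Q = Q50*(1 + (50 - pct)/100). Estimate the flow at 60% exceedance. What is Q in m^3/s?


Q = 50.1 * (1 + (50 - 60)/100) = 45.0900 m^3/s


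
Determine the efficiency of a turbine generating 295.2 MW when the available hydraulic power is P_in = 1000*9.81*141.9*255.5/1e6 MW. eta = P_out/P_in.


P_in = 1000 * 9.81 * 141.9 * 255.5 / 1e6 = 355.6660 MW
eta = 295.2 / 355.6660 = 0.8300


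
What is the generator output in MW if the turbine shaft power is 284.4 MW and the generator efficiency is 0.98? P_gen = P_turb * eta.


P_gen = 284.4 * 0.98 = 278.7120 MW


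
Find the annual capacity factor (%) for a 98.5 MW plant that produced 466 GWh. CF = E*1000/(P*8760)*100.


CF = 466 * 1000 / (98.5 * 8760) * 100 = 54.0064 %


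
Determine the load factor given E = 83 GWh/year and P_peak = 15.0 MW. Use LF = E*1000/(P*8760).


LF = 83 * 1000 / (15.0 * 8760) = 0.6317


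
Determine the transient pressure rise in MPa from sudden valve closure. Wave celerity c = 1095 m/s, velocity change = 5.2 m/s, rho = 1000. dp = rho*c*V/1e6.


dp = 1000 * 1095 * 5.2 / 1e6 = 5.6940 MPa


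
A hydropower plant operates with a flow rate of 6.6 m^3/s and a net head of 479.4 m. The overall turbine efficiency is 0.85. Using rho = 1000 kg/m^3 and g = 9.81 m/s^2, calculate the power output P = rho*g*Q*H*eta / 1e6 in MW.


P = 1000 * 9.81 * 6.6 * 479.4 * 0.85 / 1e6 = 26.3833 MW


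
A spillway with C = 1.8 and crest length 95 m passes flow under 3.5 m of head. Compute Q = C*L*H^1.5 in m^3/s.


Q = 1.8 * 95 * 3.5^1.5 = 1119.6910 m^3/s


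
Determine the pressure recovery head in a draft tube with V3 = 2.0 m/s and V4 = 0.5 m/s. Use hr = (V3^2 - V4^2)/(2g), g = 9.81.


hr = (2.0^2 - 0.5^2) / (2*9.81) = 0.1911 m


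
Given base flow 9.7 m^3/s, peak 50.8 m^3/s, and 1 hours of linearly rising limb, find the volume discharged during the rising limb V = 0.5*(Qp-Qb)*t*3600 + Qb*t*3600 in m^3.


V = 0.5*(50.8 - 9.7)*1*3600 + 9.7*1*3600 = 108900.0000 m^3


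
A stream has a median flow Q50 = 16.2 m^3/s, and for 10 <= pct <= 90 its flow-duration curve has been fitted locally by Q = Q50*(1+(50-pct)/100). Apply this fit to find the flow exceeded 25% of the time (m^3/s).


Q = 16.2 * (1 + (50 - 25)/100) = 20.2500 m^3/s


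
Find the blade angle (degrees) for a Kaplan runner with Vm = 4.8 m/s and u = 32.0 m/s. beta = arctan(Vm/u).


beta = arctan(4.8 / 32.0) = 8.5308 degrees


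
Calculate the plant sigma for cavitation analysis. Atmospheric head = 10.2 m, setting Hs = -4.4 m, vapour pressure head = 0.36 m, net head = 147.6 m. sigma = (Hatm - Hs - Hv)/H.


sigma = (10.2 - (-4.4) - 0.36) / 147.6 = 0.0965


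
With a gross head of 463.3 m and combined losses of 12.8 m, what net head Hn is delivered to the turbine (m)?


Hn = 463.3 - 12.8 = 450.5000 m


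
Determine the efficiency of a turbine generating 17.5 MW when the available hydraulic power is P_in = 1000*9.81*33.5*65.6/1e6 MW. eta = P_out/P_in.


P_in = 1000 * 9.81 * 33.5 * 65.6 / 1e6 = 21.5585 MW
eta = 17.5 / 21.5585 = 0.8117


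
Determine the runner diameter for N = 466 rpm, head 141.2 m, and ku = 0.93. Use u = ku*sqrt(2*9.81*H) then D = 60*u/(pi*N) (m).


u = 0.93 * sqrt(2*9.81*141.2) = 48.9497 m/s
D = 60 * 48.9497 / (pi * 466) = 2.0062 m


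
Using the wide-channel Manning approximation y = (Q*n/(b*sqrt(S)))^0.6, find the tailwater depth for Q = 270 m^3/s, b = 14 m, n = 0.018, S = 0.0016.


y = (270 * 0.018 / (14 * 0.0016^0.5))^0.6 = 3.6565 m


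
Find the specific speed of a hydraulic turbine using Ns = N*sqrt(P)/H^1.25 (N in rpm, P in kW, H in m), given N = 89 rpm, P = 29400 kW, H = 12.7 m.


Ns = 89 * 29400^0.5 / 12.7^1.25 = 636.5156


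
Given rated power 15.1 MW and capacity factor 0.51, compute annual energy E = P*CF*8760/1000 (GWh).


E = 15.1 * 0.51 * 8760 / 1000 = 67.4608 GWh


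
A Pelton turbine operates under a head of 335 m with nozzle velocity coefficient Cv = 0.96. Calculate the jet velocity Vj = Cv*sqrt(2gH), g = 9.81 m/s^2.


Vj = 0.96 * sqrt(2*9.81*335) = 77.8293 m/s


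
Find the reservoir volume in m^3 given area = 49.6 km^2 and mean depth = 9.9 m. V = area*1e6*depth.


V = 49.6 * 1e6 * 9.9 = 4.9104e+08 m^3


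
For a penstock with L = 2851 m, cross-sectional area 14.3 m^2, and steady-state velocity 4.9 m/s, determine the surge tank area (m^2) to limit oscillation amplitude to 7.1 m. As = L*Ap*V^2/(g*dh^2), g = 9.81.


As = 2851 * 14.3 * 4.9^2 / (9.81 * 7.1^2) = 1979.4280 m^2


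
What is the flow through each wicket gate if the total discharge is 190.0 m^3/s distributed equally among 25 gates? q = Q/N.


q = 190.0 / 25 = 7.6000 m^3/s


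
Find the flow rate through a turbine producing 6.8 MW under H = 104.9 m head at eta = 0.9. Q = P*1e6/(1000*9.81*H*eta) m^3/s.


Q = 6.8 * 1e6 / (1000 * 9.81 * 104.9 * 0.9) = 7.3421 m^3/s


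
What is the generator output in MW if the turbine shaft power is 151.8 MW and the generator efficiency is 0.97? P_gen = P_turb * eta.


P_gen = 151.8 * 0.97 = 147.2460 MW


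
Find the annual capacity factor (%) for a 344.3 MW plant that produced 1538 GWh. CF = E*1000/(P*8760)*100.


CF = 1538 * 1000 / (344.3 * 8760) * 100 = 50.9935 %


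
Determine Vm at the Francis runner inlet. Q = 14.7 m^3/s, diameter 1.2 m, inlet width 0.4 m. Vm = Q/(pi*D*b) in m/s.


Vm = 14.7 / (pi * 1.2 * 0.4) = 9.7482 m/s


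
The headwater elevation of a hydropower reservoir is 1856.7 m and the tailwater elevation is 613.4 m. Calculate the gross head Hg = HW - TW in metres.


Hg = 1856.7 - 613.4 = 1243.3000 m


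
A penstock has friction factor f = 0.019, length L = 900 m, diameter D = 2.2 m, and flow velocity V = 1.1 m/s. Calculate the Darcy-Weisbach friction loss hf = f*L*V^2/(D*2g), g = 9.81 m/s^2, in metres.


hf = 0.019 * 900 * 1.1^2 / (2.2 * 2 * 9.81) = 0.4794 m


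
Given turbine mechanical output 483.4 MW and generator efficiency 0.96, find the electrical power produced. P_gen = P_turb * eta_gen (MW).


P_gen = 483.4 * 0.96 = 464.0640 MW


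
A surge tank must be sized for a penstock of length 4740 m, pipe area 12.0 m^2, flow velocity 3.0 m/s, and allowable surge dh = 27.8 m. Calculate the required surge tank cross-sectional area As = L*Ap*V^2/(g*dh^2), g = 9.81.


As = 4740 * 12.0 * 3.0^2 / (9.81 * 27.8^2) = 67.5217 m^2


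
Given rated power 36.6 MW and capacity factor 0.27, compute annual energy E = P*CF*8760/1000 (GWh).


E = 36.6 * 0.27 * 8760 / 1000 = 86.5663 GWh


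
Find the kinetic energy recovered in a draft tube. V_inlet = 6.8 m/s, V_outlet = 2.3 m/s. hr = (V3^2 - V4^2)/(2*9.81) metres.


hr = (6.8^2 - 2.3^2) / (2*9.81) = 2.0872 m


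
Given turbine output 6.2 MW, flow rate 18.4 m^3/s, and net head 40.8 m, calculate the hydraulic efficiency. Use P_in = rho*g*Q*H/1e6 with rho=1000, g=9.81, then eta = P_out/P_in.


P_in = 1000 * 9.81 * 18.4 * 40.8 / 1e6 = 7.3646 MW
eta = 6.2 / 7.3646 = 0.8419


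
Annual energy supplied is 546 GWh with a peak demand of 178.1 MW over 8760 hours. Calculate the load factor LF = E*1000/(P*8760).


LF = 546 * 1000 / (178.1 * 8760) = 0.3500


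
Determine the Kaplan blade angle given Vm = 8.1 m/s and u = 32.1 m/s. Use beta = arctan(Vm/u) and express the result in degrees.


beta = arctan(8.1 / 32.1) = 14.1622 degrees


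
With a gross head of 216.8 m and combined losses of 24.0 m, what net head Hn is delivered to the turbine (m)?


Hn = 216.8 - 24.0 = 192.8000 m


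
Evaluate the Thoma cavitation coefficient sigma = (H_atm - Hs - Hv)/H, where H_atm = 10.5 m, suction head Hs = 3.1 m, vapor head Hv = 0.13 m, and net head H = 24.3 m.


sigma = (10.5 - 3.1 - 0.13) / 24.3 = 0.2992


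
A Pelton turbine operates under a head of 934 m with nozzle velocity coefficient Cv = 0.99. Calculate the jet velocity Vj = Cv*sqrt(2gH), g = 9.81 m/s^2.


Vj = 0.99 * sqrt(2*9.81*934) = 134.0165 m/s


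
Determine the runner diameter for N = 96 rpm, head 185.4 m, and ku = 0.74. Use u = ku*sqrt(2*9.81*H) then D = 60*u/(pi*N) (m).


u = 0.74 * sqrt(2*9.81*185.4) = 44.6309 m/s
D = 60 * 44.6309 / (pi * 96) = 8.8790 m


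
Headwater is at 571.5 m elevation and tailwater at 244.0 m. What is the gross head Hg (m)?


Hg = 571.5 - 244.0 = 327.5000 m


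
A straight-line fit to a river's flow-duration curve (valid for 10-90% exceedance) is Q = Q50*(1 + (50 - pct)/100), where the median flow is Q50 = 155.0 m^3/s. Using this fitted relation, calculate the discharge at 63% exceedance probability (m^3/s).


Q = 155.0 * (1 + (50 - 63)/100) = 134.8500 m^3/s


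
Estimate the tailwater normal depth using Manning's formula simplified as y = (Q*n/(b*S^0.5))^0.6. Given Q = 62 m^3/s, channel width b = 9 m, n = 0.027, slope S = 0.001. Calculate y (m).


y = (62 * 0.027 / (9 * 0.001^0.5))^0.6 = 2.8954 m


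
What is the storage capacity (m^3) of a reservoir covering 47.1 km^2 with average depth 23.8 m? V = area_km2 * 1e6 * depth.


V = 47.1 * 1e6 * 23.8 = 1.1210e+09 m^3


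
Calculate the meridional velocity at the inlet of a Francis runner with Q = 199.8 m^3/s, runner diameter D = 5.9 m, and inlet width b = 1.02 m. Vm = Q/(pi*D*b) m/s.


Vm = 199.8 / (pi * 5.9 * 1.02) = 10.5680 m/s


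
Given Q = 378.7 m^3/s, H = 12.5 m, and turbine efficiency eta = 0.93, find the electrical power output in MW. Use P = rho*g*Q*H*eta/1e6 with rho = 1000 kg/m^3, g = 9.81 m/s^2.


P = 1000 * 9.81 * 378.7 * 12.5 * 0.93 / 1e6 = 43.1874 MW


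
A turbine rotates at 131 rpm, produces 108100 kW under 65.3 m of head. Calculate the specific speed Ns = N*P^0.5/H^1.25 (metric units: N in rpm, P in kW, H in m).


Ns = 131 * 108100^0.5 / 65.3^1.25 = 232.0292


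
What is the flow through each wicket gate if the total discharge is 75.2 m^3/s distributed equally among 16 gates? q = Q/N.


q = 75.2 / 16 = 4.7000 m^3/s


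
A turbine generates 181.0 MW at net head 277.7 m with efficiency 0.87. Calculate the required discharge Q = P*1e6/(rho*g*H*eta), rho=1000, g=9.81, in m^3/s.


Q = 181.0 * 1e6 / (1000 * 9.81 * 277.7 * 0.87) = 76.3685 m^3/s


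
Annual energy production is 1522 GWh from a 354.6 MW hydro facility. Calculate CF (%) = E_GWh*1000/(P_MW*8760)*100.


CF = 1522 * 1000 / (354.6 * 8760) * 100 = 48.9973 %


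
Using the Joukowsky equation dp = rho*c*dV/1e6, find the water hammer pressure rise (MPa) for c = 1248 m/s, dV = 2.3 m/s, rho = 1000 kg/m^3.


dp = 1000 * 1248 * 2.3 / 1e6 = 2.8704 MPa


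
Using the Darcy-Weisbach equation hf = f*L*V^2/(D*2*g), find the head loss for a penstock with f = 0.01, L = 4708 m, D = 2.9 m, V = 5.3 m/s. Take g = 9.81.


hf = 0.01 * 4708 * 5.3^2 / (2.9 * 2 * 9.81) = 23.2429 m


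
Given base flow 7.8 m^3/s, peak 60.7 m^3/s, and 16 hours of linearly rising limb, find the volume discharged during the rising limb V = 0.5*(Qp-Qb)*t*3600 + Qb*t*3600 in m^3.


V = 0.5*(60.7 - 7.8)*16*3600 + 7.8*16*3600 = 1.9728e+06 m^3


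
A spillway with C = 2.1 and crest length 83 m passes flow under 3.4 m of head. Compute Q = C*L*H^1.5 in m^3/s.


Q = 2.1 * 83 * 3.4^1.5 = 1092.7373 m^3/s


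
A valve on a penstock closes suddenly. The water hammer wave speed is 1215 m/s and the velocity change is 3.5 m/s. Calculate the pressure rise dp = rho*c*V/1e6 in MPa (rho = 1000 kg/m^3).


dp = 1000 * 1215 * 3.5 / 1e6 = 4.2525 MPa


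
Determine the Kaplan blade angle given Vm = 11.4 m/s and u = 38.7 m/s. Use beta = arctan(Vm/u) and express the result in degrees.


beta = arctan(11.4 / 38.7) = 16.4136 degrees


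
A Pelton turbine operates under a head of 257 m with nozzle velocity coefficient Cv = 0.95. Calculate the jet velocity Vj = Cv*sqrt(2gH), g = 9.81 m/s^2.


Vj = 0.95 * sqrt(2*9.81*257) = 67.4590 m/s


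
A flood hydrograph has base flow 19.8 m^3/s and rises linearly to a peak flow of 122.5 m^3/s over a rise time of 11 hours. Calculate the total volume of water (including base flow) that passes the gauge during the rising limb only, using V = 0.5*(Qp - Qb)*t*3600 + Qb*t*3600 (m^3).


V = 0.5*(122.5 - 19.8)*11*3600 + 19.8*11*3600 = 2.8175e+06 m^3


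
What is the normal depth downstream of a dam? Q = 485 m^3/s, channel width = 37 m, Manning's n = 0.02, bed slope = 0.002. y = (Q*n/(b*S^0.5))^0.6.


y = (485 * 0.02 / (37 * 0.002^0.5))^0.6 = 2.8896 m


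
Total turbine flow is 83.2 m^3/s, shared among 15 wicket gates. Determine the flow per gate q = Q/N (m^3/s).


q = 83.2 / 15 = 5.5467 m^3/s


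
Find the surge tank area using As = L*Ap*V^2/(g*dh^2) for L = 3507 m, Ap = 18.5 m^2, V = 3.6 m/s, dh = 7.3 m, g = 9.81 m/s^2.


As = 3507 * 18.5 * 3.6^2 / (9.81 * 7.3^2) = 1608.4137 m^2


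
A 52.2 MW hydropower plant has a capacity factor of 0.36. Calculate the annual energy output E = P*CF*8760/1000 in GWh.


E = 52.2 * 0.36 * 8760 / 1000 = 164.6179 GWh


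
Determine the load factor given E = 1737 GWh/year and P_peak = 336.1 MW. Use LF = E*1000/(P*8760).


LF = 1737 * 1000 / (336.1 * 8760) = 0.5900


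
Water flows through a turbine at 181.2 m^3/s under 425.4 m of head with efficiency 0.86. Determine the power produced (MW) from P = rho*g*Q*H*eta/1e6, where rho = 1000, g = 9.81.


P = 1000 * 9.81 * 181.2 * 425.4 * 0.86 / 1e6 = 650.3141 MW


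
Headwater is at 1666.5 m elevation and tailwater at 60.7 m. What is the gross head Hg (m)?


Hg = 1666.5 - 60.7 = 1605.8000 m


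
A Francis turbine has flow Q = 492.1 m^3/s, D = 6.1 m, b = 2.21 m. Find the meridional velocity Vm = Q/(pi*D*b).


Vm = 492.1 / (pi * 6.1 * 2.21) = 11.6193 m/s


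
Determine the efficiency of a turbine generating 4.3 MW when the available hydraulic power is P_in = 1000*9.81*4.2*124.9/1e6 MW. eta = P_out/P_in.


P_in = 1000 * 9.81 * 4.2 * 124.9 / 1e6 = 5.1461 MW
eta = 4.3 / 5.1461 = 0.8356


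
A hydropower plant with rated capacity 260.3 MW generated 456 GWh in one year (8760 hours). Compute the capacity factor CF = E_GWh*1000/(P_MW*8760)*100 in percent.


CF = 456 * 1000 / (260.3 * 8760) * 100 = 19.9980 %


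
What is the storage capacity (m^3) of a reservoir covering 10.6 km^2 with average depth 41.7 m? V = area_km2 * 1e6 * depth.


V = 10.6 * 1e6 * 41.7 = 4.4202e+08 m^3


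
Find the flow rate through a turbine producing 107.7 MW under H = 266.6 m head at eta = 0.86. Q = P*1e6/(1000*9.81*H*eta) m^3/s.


Q = 107.7 * 1e6 / (1000 * 9.81 * 266.6 * 0.86) = 47.8837 m^3/s


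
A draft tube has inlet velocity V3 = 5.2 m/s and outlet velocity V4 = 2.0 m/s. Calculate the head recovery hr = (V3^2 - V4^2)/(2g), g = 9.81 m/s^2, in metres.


hr = (5.2^2 - 2.0^2) / (2*9.81) = 1.1743 m
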